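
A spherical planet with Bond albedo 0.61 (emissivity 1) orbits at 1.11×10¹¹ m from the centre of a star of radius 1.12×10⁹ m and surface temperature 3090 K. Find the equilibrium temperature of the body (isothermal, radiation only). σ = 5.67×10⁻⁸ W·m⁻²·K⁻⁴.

T ≈ 173 K

The star's surface emits σT_*⁴; at distance d the flux is S = σT_*⁴(R_*/d)².
S = 5.67×10⁻⁸·(3090)⁴·(1.12×10⁹/1.11×10¹¹)² = 526.3 W/m².
For an isothermal sphere T⁴ = (1−a)S/(4σ) = 9.050×10⁸ K⁴.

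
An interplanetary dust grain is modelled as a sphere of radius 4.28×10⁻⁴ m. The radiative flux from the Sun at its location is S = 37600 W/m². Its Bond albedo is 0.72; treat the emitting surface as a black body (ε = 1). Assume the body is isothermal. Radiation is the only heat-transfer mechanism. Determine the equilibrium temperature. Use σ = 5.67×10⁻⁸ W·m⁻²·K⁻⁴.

T ≈ 464 K

At equilibrium, absorbed power = emitted power.
Absorbing cross-section = πr² = 5.755×10⁻⁷ m²; emitting surface = 4πr² = 2.302×10⁻⁶ m² (ratio 4).
(1−a)S·A_cross = εσ·A_surf·T⁴  ⇒  T⁴ = (1−a)S/(4σ).
T⁴ = 0.280·37600/(4·5.67×10⁻⁸) = 4.642×10¹⁰ K⁴.
T = (4.642×10¹⁰)^(1/4).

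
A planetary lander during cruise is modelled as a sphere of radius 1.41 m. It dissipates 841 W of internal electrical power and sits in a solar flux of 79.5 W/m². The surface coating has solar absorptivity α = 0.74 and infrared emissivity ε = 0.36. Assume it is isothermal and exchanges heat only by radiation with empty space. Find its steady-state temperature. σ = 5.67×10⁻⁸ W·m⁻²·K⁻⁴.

At steady state, absorbed solar power + internal power = radiated power.
Absorbed: α·S·A_cross = 0.74·79.5·6.246 = 367.4 W (cross-section πr²).
Total input = 367.4 + 841 = 1208 W.
Radiated: εσ·A_surf·T⁴ with A_surf = 4πr² = 24.98 m².
T⁴ = 1208/(0.36·5.67×10⁻⁸·24.98) = 2.370×10⁹ K⁴.

T ≈ 221 K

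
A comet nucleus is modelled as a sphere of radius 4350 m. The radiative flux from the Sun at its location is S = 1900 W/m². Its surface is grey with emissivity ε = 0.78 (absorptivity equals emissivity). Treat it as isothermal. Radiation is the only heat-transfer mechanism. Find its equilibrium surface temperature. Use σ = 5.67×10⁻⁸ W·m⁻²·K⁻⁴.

T ≈ 303 K

At equilibrium, absorbed power = emitted power.
Absorbing cross-section = πr² = 5.945×10⁷ m²; emitting surface = 4πr² = 2.378×10⁸ m² (ratio 4).
εS·A_cross = εσ·A_surf·T⁴  ⇒  T⁴ = S/(4σ)   (ε cancels).
T⁴ = 1900/(4·5.67×10⁻⁸) = 8.377×10⁹ K⁴.
T = (8.377×10⁹)^(1/4).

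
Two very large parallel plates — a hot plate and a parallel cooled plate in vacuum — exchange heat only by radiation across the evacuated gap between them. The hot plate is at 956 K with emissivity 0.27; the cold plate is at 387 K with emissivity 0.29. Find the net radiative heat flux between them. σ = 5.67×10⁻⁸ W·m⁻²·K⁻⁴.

q ≈ 7490 W/m²

For two infinite grey parallel plates, q = σ(T₁⁴ − T₂⁴)/(1/ε₁ + 1/ε₂ − 1).
T₁⁴ − T₂⁴ = 8.353×10¹¹ − 2.243×10¹⁰ = 8.128×10¹¹ K⁴.
1/ε₁ + 1/ε₂ − 1 = 3.704 + 3.448 − 1 = 6.152.
q = 5.67×10⁻⁸ × 8.128×10¹¹ / 6.152.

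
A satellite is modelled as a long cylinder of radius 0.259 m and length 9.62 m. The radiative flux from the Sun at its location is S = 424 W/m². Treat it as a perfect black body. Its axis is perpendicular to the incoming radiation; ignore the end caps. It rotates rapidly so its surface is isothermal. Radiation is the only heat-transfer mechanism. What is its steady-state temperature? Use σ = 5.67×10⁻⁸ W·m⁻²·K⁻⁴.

At equilibrium, absorbed power = emitted power.
Absorbing cross-section = 2rL = 4.983 m²; emitting surface = 2πrL = 15.66 m² (ratio π).
S·A_cross = εσ·A_surf·T⁴  ⇒  T⁴ = S/(πσ).
T⁴ = 1.00·424/(π·5.67×10⁻⁸) = 2.380×10⁹ K⁴.
T = (2.380×10⁹)^(1/4).

T ≈ 221 K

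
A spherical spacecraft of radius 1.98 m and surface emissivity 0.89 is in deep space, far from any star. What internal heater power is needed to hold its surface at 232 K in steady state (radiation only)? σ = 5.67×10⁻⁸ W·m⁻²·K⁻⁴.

P = εσ·4πr²·T⁴.
4πr² = 49.27 m²; T⁴ = 2.897×10⁹ K⁴.
P = 0.89·5.67×10⁻⁸·49.27·2.897×10⁹.

P ≈ 7200 W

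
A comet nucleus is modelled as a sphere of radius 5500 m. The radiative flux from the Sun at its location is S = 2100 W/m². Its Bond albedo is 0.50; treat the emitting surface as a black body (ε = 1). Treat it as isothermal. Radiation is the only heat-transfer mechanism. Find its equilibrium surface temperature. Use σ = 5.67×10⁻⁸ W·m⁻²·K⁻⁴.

T ≈ 261 K

At equilibrium, absorbed power = emitted power.
Absorbing cross-section = πr² = 9.503×10⁷ m²; emitting surface = 4πr² = 3.801×10⁸ m² (ratio 4).
(1−a)S·A_cross = εσ·A_surf·T⁴  ⇒  T⁴ = (1−a)S/(4σ).
T⁴ = 0.500·2100/(4·5.67×10⁻⁸) = 4.630×10⁹ K⁴.
T = (4.630×10⁹)^(1/4).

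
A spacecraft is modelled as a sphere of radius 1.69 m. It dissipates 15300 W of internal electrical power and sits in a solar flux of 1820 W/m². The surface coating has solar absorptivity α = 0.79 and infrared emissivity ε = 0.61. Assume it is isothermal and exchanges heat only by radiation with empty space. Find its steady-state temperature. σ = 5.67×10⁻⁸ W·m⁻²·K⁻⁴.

At steady state, absorbed solar power + internal power = radiated power.
Absorbed: α·S·A_cross = 0.79·1820·8.973 = 12900 W (cross-section πr²).
Total input = 12900 + 15300 = 28200 W.
Radiated: εσ·A_surf·T⁴ with A_surf = 4πr² = 35.89 m².
T⁴ = 28200/(0.61·5.67×10⁻⁸·35.89) = 2.272×10¹⁰ K⁴.

T ≈ 388 K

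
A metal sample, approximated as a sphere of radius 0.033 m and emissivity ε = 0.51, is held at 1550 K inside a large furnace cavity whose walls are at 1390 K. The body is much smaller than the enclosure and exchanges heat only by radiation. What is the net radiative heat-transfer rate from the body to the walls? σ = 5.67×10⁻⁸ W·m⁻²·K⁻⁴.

For a small grey body in a large enclosure: P_net = εσA(T_body⁴ − T_wall⁴).
A = 4πr² = 0.01368 m²; T_body⁴ − T_wall⁴ = 5.772×10¹² − 3.733×10¹² = 2.039×10¹² K⁴.
|P_net| = 0.51·5.67×10⁻⁸·0.01368·2.039×10¹².

P_net ≈ 807 W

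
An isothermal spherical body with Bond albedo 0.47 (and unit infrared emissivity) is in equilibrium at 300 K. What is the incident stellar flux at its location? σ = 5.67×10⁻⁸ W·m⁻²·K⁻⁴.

(1−a)S·πr² = σ·4πr²·T⁴ ⇒ S = 4σT⁴/(1−a).
S = 4·5.67×10⁻⁸·8.100×10⁹/0.530.

S ≈ 3470 W/m²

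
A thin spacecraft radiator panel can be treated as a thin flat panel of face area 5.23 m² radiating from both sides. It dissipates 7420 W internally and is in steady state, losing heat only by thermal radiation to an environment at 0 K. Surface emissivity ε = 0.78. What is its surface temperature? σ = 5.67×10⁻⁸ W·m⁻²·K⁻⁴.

Steady state: internal power = radiated power, P = εσA T⁴.
Radiating area A = 2·5.23 = 10.46 m².
T⁴ = P/(εσA) = 7420/(0.78·5.67×10⁻⁸·10.46) = 1.604×10¹⁰ K⁴.
T = (1.604×10¹⁰)^(1/4).

T ≈ 356 K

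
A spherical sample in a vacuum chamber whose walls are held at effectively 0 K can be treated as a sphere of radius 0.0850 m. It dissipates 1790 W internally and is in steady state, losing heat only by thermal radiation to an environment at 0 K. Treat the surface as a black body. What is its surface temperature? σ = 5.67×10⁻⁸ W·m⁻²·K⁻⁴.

Steady state: internal power = radiated power, P = εσA T⁴.
Radiating area A = 4πr² = 0.09079 m².
T⁴ = P/(εσA) = 1790/(1.0·5.67×10⁻⁸·0.09079) = 3.477×10¹¹ K⁴.
T = (3.477×10¹¹)^(1/4).

T ≈ 768 K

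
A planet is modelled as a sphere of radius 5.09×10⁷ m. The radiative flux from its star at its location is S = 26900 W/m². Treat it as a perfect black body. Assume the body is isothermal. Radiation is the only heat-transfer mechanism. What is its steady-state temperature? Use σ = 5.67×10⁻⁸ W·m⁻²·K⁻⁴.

T ≈ 587 K

At equilibrium, absorbed power = emitted power.
Absorbing cross-section = πr² = 8.139×10¹⁵ m²; emitting surface = 4πr² = 3.256×10¹⁶ m² (ratio 4).
S·A_cross = εσ·A_surf·T⁴  ⇒  T⁴ = S/(4σ).
T⁴ = 1.00·26900/(4·5.67×10⁻⁸) = 1.186×10¹¹ K⁴.
T = (1.186×10¹¹)^(1/4).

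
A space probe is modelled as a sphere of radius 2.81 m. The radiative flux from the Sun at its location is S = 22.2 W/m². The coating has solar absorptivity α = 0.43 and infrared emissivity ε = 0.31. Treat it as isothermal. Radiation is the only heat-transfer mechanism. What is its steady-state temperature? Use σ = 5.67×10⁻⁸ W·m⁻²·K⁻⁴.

At equilibrium, absorbed power = emitted power.
Absorbing cross-section = πr² = 24.81 m²; emitting surface = 4πr² = 99.23 m² (ratio 4).
αS·A_cross = εσ·A_surf·T⁴  ⇒  T⁴ = αS/(ε·4σ).
T⁴ = 0.430·22.2/(0.31·4·5.67×10⁻⁸) = 1.358×10⁸ K⁴.
T = (1.358×10⁸)^(1/4).

T ≈ 108 K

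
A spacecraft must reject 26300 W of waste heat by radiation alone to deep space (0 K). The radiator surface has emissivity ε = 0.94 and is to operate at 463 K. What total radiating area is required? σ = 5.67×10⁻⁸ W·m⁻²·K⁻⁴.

A ≈ 10.7 m²

P = εσA T⁴ ⇒ A = P/(εσT⁴).
T⁴ = 4.595×10¹⁰ K⁴.
A = 26300/(0.94 × 5.67×10⁻⁸ × 4.595×10¹⁰).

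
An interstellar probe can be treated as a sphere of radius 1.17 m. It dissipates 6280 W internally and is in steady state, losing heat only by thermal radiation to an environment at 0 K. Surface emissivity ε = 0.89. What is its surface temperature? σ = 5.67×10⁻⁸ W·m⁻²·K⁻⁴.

Steady state: internal power = radiated power, P = εσA T⁴.
Radiating area A = 4πr² = 17.20 m².
T⁴ = P/(εσA) = 6280/(0.89·5.67×10⁻⁸·17.20) = 7.234×10⁹ K⁴.
T = (7.234×10⁹)^(1/4).

T ≈ 292 K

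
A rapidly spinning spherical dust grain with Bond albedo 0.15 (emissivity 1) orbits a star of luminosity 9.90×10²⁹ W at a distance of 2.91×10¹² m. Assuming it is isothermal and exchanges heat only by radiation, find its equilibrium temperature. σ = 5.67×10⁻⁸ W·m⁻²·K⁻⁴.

T ≈ 432 K

First find the stellar flux at distance d: S = L/(4πd²) = 9.90×10²⁹/(4π·(2.91×10¹²)²) = 9303 W/m².
For an isothermal sphere, absorbed (1−a)S·πr² = emitted σ·4πr²·T⁴, so T⁴ = (1−a)S/(4σ).
T⁴ = 0.850·9303/(4·5.67×10⁻⁸) = 3.487×10¹⁰ K⁴.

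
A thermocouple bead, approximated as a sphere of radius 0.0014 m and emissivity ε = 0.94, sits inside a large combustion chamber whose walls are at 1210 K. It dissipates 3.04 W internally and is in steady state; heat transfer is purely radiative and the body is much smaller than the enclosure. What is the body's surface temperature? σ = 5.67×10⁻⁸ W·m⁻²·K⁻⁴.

T ≈ 1450 K

For a small grey body in a large enclosure, net radiated power = εσA(T⁴ − T_w⁴).
Steady state: P = εσA(T⁴ − T_w⁴) with A = 4πr² = 2.463×10⁻⁵ m².
T⁴ = P/(εσA) + T_w⁴ = 3.04/(0.94·5.67×10⁻⁸·2.463×10⁻⁵) + (1210)⁴
    = 2.316×10¹² + 2.144×10¹² = 4.459×10¹² K⁴.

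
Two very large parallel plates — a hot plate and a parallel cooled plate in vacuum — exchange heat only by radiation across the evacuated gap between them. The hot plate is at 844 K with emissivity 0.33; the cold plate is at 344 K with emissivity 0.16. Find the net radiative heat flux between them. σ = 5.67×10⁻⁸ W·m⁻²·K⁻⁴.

q ≈ 3380 W/m²

For two infinite grey parallel plates, q = σ(T₁⁴ − T₂⁴)/(1/ε₁ + 1/ε₂ − 1).
T₁⁴ − T₂⁴ = 5.074×10¹¹ − 1.400×10¹⁰ = 4.934×10¹¹ K⁴.
1/ε₁ + 1/ε₂ − 1 = 3.030 + 6.250 − 1 = 8.280.
q = 5.67×10⁻⁸ × 4.934×10¹¹ / 8.280.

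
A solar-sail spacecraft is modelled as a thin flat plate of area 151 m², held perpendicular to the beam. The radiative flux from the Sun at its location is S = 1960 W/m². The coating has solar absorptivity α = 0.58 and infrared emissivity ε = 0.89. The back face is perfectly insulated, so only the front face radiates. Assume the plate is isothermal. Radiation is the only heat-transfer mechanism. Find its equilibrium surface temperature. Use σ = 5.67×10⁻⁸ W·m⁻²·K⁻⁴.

T ≈ 387 K

At equilibrium, absorbed power = emitted power.
Absorbing cross-section = A = 151.0 m²; emitting surface = A = 151.0 m² (ratio 1).
αS·A_cross = εσ·A_surf·T⁴  ⇒  T⁴ = αS/(ε·1σ).
T⁴ = 0.580·1960/(0.89·1·5.67×10⁻⁸) = 2.253×10¹⁰ K⁴.
T = (2.253×10¹⁰)^(1/4).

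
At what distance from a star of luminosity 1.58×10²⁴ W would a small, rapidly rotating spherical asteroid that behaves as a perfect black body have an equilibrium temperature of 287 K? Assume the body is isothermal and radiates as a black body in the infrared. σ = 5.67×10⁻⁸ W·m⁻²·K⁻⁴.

d ≈ 9.04×10⁹ m

For an isothermal black-emitting sphere, (1−a)S·πr² = σ·4πr²·T⁴ ⇒ S = 4σT⁴/(1−a).
S = 4·5.67×10⁻⁸·(287)⁴/1.00 = 1539 W/m².
Flux falls as S = L/(4πd²), so d = √(L/(4πS)) = √(1.58×10²⁴/(4π·1539)).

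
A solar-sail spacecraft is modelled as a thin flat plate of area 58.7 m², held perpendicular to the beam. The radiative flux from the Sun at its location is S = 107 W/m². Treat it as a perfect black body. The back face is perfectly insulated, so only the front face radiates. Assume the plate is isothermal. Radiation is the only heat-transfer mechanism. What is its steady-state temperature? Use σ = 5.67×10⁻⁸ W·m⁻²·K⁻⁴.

T ≈ 208 K

At equilibrium, absorbed power = emitted power.
Absorbing cross-section = A = 58.70 m²; emitting surface = A = 58.70 m² (ratio 1).
S·A_cross = εσ·A_surf·T⁴  ⇒  T⁴ = S/(1σ).
T⁴ = 1.00·107/(1·5.67×10⁻⁸) = 1.887×10⁹ K⁴.
T = (1.887×10⁹)^(1/4).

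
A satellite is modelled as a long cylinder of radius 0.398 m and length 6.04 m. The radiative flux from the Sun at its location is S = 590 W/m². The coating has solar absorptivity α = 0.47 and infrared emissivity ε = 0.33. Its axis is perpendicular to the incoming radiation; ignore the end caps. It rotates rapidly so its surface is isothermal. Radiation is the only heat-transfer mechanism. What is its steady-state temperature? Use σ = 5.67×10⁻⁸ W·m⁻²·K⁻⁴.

At equilibrium, absorbed power = emitted power.
Absorbing cross-section = 2rL = 4.808 m²; emitting surface = 2πrL = 15.10 m² (ratio π).
αS·A_cross = εσ·A_surf·T⁴  ⇒  T⁴ = αS/(ε·πσ).
T⁴ = 0.470·590/(0.33·π·5.67×10⁻⁸) = 4.717×10⁹ K⁴.
T = (4.717×10⁹)^(1/4).

T ≈ 262 K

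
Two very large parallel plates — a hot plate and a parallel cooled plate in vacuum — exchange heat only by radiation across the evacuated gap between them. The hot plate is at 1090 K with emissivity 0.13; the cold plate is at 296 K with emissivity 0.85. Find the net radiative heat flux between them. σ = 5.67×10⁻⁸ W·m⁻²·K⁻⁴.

q ≈ 10100 W/m²

For two infinite grey parallel plates, q = σ(T₁⁴ − T₂⁴)/(1/ε₁ + 1/ε₂ − 1).
T₁⁴ − T₂⁴ = 1.412×10¹² − 7.677×10⁹ = 1.404×10¹² K⁴.
1/ε₁ + 1/ε₂ − 1 = 7.692 + 1.176 − 1 = 7.869.
q = 5.67×10⁻⁸ × 1.404×10¹² / 7.869.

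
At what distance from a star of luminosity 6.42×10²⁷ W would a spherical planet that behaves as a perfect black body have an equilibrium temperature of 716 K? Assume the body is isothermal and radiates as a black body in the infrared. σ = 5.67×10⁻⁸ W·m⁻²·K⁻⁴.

For an isothermal black-emitting sphere, (1−a)S·πr² = σ·4πr²·T⁴ ⇒ S = 4σT⁴/(1−a).
S = 4·5.67×10⁻⁸·(716)⁴/1.00 = 59610 W/m².
Flux falls as S = L/(4πd²), so d = √(L/(4πS)) = √(6.42×10²⁷/(4π·59610)).

d ≈ 9.26×10¹⁰ m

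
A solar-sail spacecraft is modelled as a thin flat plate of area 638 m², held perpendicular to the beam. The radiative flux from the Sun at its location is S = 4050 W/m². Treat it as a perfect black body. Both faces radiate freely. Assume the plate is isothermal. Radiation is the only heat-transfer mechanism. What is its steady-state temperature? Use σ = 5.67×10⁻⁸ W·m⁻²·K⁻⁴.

At equilibrium, absorbed power = emitted power.
Absorbing cross-section = A = 638.0 m²; emitting surface = 2A = 1276 m² (ratio 2).
S·A_cross = εσ·A_surf·T⁴  ⇒  T⁴ = S/(2σ).
T⁴ = 1.00·4050/(2·5.67×10⁻⁸) = 3.571×10¹⁰ K⁴.
T = (3.571×10¹⁰)^(1/4).

T ≈ 435 K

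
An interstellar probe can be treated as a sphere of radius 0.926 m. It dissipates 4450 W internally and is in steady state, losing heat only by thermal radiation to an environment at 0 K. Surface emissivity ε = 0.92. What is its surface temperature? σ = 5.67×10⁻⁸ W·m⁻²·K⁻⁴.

T ≈ 298 K

Steady state: internal power = radiated power, P = εσA T⁴.
Radiating area A = 4πr² = 10.78 m².
T⁴ = P/(εσA) = 4450/(0.92·5.67×10⁻⁸·10.78) = 7.917×10⁹ K⁴.
T = (7.917×10⁹)^(1/4).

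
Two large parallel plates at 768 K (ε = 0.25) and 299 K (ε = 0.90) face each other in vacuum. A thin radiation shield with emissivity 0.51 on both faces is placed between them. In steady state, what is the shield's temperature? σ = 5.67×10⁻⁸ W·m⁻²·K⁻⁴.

In steady state the net flux on the hot side equals that on the cold side.
σ(T₁⁴−T_s⁴)/D₁ = σ(T_s⁴−T₂⁴)/D₂, with D₁ = 1/ε₁+1/ε_s−1 = 4.961, D₂ = 1/ε_s+1/ε₂−1 = 2.072.
Solve for T_s⁴: T_s⁴ = (D₂·T₁⁴ + D₁·T₂⁴)/(D₁+D₂) = 1.081×10¹¹ K⁴.

T_s ≈ 573 K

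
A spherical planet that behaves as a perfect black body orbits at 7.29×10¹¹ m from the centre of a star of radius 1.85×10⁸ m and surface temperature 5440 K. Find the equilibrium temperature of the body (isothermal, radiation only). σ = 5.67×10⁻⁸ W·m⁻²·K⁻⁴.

T ≈ 61.3 K

The star's surface emits σT_*⁴; at distance d the flux is S = σT_*⁴(R_*/d)².
S = 5.67×10⁻⁸·(5440)⁴·(1.85×10⁸/7.29×10¹¹)² = 3.198 W/m².
For an isothermal sphere T⁴ = (1−a)S/(4σ) = 1.410×10⁷ K⁴.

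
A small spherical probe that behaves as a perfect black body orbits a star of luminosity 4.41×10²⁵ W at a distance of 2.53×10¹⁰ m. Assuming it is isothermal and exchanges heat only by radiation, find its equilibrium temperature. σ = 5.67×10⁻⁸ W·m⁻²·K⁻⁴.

T ≈ 394 K

First find the stellar flux at distance d: S = L/(4πd²) = 4.41×10²⁵/(4π·(2.53×10¹⁰)²) = 5483 W/m².
For an isothermal sphere, absorbed (1−a)S·πr² = emitted σ·4πr²·T⁴, so T⁴ = (1−a)S/(4σ).
T⁴ = 1.00·5483/(4·5.67×10⁻⁸) = 2.417×10¹⁰ K⁴.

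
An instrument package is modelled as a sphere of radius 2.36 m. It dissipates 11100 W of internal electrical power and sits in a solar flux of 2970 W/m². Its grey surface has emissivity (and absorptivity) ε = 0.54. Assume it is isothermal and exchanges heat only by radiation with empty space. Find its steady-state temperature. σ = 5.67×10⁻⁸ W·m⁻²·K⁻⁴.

T ≈ 368 K

At steady state, absorbed solar power + internal power = radiated power.
Absorbed: α·S·A_cross = 0.54·2970·17.50 = 28060 W (cross-section πr²).
Total input = 28060 + 11100 = 39160 W.
Radiated: εσ·A_surf·T⁴ with A_surf = 4πr² = 69.99 m².
T⁴ = 39160/(0.54·5.67×10⁻⁸·69.99) = 1.828×10¹⁰ K⁴.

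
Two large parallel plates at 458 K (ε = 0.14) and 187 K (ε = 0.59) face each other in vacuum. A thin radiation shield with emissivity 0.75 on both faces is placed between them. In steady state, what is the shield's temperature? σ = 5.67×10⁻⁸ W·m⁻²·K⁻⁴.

In steady state the net flux on the hot side equals that on the cold side.
σ(T₁⁴−T_s⁴)/D₁ = σ(T_s⁴−T₂⁴)/D₂, with D₁ = 1/ε₁+1/ε_s−1 = 7.476, D₂ = 1/ε_s+1/ε₂−1 = 2.028.
Solve for T_s⁴: T_s⁴ = (D₂·T₁⁴ + D₁·T₂⁴)/(D₁+D₂) = 1.035×10¹⁰ K⁴.

T_s ≈ 319 K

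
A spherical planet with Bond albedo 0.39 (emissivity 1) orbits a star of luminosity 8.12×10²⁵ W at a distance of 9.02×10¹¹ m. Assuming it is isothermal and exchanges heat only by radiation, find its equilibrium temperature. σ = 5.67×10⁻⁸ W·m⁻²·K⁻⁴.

T ≈ 68.0 K

First find the stellar flux at distance d: S = L/(4πd²) = 8.12×10²⁵/(4π·(9.02×10¹¹)²) = 7.942 W/m².
For an isothermal sphere, absorbed (1−a)S·πr² = emitted σ·4πr²·T⁴, so T⁴ = (1−a)S/(4σ).
T⁴ = 0.610·7.942/(4·5.67×10⁻⁸) = 2.136×10⁷ K⁴.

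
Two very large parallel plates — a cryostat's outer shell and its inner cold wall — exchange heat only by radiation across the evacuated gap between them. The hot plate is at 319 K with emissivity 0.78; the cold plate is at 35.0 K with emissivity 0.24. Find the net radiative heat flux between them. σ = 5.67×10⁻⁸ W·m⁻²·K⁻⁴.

For two infinite grey parallel plates, q = σ(T₁⁴ − T₂⁴)/(1/ε₁ + 1/ε₂ − 1).
T₁⁴ − T₂⁴ = 1.036×10¹⁰ − 1.501×10⁶ = 1.035×10¹⁰ K⁴.
1/ε₁ + 1/ε₂ − 1 = 1.282 + 4.167 − 1 = 4.449.
q = 5.67×10⁻⁸ × 1.035×10¹⁰ / 4.449.

q ≈ 132 W/m²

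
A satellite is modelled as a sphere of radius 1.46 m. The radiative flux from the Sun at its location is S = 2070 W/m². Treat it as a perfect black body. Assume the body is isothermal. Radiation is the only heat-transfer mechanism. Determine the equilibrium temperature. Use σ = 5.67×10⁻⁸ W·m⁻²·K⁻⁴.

At equilibrium, absorbed power = emitted power.
Absorbing cross-section = πr² = 6.697 m²; emitting surface = 4πr² = 26.79 m² (ratio 4).
S·A_cross = εσ·A_surf·T⁴  ⇒  T⁴ = S/(4σ).
T⁴ = 1.00·2070/(4·5.67×10⁻⁸) = 9.127×10⁹ K⁴.
T = (9.127×10⁹)^(1/4).

T ≈ 309 K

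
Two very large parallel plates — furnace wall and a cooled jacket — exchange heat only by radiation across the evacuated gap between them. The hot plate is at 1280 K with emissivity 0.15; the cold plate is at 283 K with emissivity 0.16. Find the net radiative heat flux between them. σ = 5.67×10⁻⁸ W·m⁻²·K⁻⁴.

For two infinite grey parallel plates, q = σ(T₁⁴ − T₂⁴)/(1/ε₁ + 1/ε₂ − 1).
T₁⁴ − T₂⁴ = 2.684×10¹² − 6.414×10⁹ = 2.678×10¹² K⁴.
1/ε₁ + 1/ε₂ − 1 = 6.667 + 6.250 − 1 = 11.92.
q = 5.67×10⁻⁸ × 2.678×10¹² / 11.92.

q ≈ 12700 W/m²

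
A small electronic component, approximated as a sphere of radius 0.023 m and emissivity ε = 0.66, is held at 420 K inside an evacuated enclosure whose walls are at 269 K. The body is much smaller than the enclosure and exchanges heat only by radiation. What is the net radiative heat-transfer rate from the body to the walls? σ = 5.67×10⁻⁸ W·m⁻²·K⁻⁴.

For a small grey body in a large enclosure: P_net = εσA(T_body⁴ − T_wall⁴).
A = 4πr² = 0.006648 m²; T_body⁴ − T_wall⁴ = 3.112×10¹⁰ − 5.236×10⁹ = 2.588×10¹⁰ K⁴.
|P_net| = 0.66·5.67×10⁻⁸·0.006648·2.588×10¹⁰.

P_net ≈ 6.44 W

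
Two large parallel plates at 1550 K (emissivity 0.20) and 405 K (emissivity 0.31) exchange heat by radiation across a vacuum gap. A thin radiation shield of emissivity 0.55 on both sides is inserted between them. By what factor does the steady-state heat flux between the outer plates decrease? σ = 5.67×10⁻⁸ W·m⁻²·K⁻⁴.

Without shield: q₀ = σΔ(T⁴)/(1/ε₁+1/ε₂−1) with denominator 7.226.
With shield the two gaps are in series; the resistances add: (1/ε₁+1/ε_s−1)+(1/ε_s+1/ε₂−1) = 5.818+4.044 = 9.862.
Heat-flux ratio q₀/q = 9.862/7.226.

factor ≈ 1.36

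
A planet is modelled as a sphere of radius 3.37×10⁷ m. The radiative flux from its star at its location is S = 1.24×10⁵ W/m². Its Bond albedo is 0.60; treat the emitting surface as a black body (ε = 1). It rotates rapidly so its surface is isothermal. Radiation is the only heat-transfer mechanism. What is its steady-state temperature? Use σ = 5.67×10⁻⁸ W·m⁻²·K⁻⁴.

T ≈ 684 K

At equilibrium, absorbed power = emitted power.
Absorbing cross-section = πr² = 3.568×10¹⁵ m²; emitting surface = 4πr² = 1.427×10¹⁶ m² (ratio 4).
(1−a)S·A_cross = εσ·A_surf·T⁴  ⇒  T⁴ = (1−a)S/(4σ).
T⁴ = 0.400·1.24×10⁵/(4·5.67×10⁻⁸) = 2.187×10¹¹ K⁴.
T = (2.187×10¹¹)^(1/4).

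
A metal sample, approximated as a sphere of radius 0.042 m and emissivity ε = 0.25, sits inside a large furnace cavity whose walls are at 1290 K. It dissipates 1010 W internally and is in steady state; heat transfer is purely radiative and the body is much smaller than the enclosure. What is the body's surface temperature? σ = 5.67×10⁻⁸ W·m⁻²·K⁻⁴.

T ≈ 1560 K

For a small grey body in a large enclosure, net radiated power = εσA(T⁴ − T_w⁴).
Steady state: P = εσA(T⁴ − T_w⁴) with A = 4πr² = 0.02217 m².
T⁴ = P/(εσA) + T_w⁴ = 1010/(0.25·5.67×10⁻⁸·0.02217) + (1290)⁴
    = 3.214×10¹² + 2.769×10¹² = 5.984×10¹² K⁴.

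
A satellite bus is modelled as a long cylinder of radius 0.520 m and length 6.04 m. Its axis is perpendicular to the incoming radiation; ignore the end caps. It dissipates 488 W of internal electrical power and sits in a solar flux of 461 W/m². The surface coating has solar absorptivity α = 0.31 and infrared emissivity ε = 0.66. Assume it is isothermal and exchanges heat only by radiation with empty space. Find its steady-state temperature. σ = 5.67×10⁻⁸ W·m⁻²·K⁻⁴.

At steady state, absorbed solar power + internal power = radiated power.
Absorbed: α·S·A_cross = 0.31·461·6.282 = 897.7 W (cross-section 2rL).
Total input = 897.7 + 488 = 1386 W.
Radiated: εσ·A_surf·T⁴ with A_surf = 2πrL = 19.73 m².
T⁴ = 1386/(0.66·5.67×10⁻⁸·19.73) = 1.876×10⁹ K⁴.

T ≈ 208 K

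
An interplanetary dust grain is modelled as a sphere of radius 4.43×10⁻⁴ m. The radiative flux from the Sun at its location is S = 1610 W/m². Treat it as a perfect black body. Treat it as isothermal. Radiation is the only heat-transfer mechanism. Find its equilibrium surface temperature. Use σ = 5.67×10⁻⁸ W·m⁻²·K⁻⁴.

At equilibrium, absorbed power = emitted power.
Absorbing cross-section = πr² = 6.165×10⁻⁷ m²; emitting surface = 4πr² = 2.466×10⁻⁶ m² (ratio 4).
S·A_cross = εσ·A_surf·T⁴  ⇒  T⁴ = S/(4σ).
T⁴ = 1.00·1610/(4·5.67×10⁻⁸) = 7.099×10⁹ K⁴.
T = (7.099×10⁹)^(1/4).

T ≈ 290 K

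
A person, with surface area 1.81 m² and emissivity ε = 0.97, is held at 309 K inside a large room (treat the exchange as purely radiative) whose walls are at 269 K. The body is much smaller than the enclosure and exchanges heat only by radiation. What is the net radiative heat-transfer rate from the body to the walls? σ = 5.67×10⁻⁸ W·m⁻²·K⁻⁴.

P_net ≈ 386 W

For a small grey body in a large enclosure: P_net = εσA(T_body⁴ − T_wall⁴).
A = 1.81 m²; T_body⁴ − T_wall⁴ = 9.117×10⁹ − 5.236×10⁹ = 3.881×10⁹ K⁴.
|P_net| = 0.97·5.67×10⁻⁸·1.810·3.881×10⁹.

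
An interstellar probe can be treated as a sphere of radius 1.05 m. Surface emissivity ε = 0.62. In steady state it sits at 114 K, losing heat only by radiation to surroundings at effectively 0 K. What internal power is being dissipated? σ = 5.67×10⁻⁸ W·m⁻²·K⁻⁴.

P ≈ 82.3 W

Steady state: P = εσA T⁴.
A = 4πr² = 13.85 m²; T⁴ = (114)⁴ = 1.689×10⁸ K⁴.
P = 0.62 × 5.67×10⁻⁸ × 13.85 × 1.689×10⁸.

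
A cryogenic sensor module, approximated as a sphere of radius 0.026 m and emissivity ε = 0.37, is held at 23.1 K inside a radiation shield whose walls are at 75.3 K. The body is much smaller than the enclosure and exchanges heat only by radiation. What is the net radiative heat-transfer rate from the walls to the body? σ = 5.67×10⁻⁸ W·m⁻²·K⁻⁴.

P_net ≈ 0.00568 W

For a small grey body in a large enclosure: P_net = εσA(T_body⁴ − T_wall⁴).
A = 4πr² = 0.008495 m²; T_body⁴ − T_wall⁴ = 2.847×10⁵ − 3.215×10⁷ = -3.187×10⁷ K⁴.
|P_net| = 0.37·5.67×10⁻⁸·0.008495·3.187×10⁷.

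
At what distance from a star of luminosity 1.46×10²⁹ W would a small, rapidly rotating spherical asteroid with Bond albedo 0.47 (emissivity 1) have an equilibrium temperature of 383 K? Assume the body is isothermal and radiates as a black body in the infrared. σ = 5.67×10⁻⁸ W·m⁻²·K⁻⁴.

For an isothermal black-emitting sphere, (1−a)S·πr² = σ·4πr²·T⁴ ⇒ S = 4σT⁴/(1−a).
S = 4·5.67×10⁻⁸·(383)⁴/0.530 = 9208 W/m².
Flux falls as S = L/(4πd²), so d = √(L/(4πS)) = √(1.46×10²⁹/(4π·9208)).

d ≈ 1.12×10¹² m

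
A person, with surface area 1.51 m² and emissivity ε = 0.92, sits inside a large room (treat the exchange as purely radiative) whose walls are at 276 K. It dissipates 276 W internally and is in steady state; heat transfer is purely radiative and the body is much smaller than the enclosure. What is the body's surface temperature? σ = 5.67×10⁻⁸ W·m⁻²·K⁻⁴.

T ≈ 311 K

For a small grey body in a large enclosure, net radiated power = εσA(T⁴ − T_w⁴).
Steady state: P = εσA(T⁴ − T_w⁴) with A = 1.51 m².
T⁴ = P/(εσA) + T_w⁴ = 276/(0.92·5.67×10⁻⁸·1.510) + (276)⁴
    = 3.504×10⁹ + 5.803×10⁹ = 9.307×10⁹ K⁴.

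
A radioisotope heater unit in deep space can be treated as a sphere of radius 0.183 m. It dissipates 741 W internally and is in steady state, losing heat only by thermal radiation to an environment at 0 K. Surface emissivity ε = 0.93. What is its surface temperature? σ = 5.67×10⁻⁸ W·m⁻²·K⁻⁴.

T ≈ 427 K

Steady state: internal power = radiated power, P = εσA T⁴.
Radiating area A = 4πr² = 0.4208 m².
T⁴ = P/(εσA) = 741/(0.93·5.67×10⁻⁸·0.4208) = 3.339×10¹⁰ K⁴.
T = (3.339×10¹⁰)^(1/4).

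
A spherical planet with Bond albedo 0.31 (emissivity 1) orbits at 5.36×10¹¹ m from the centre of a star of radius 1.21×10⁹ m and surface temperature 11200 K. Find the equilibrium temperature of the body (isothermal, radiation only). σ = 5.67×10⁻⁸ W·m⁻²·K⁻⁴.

T ≈ 343 K

The star's surface emits σT_*⁴; at distance d the flux is S = σT_*⁴(R_*/d)².
S = 5.67×10⁻⁸·(11200)⁴·(1.21×10⁹/5.36×10¹¹)² = 4547 W/m².
For an isothermal sphere T⁴ = (1−a)S/(4σ) = 1.383×10¹⁰ K⁴.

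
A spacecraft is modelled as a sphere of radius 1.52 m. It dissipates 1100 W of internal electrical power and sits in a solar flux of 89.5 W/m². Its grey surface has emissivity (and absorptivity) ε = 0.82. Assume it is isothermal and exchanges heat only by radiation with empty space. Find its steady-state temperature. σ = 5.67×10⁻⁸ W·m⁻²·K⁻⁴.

T ≈ 186 K

At steady state, absorbed solar power + internal power = radiated power.
Absorbed: α·S·A_cross = 0.82·89.5·7.258 = 532.7 W (cross-section πr²).
Total input = 532.7 + 1100 = 1633 W.
Radiated: εσ·A_surf·T⁴ with A_surf = 4πr² = 29.03 m².
T⁴ = 1633/(0.82·5.67×10⁻⁸·29.03) = 1.210×10⁹ K⁴.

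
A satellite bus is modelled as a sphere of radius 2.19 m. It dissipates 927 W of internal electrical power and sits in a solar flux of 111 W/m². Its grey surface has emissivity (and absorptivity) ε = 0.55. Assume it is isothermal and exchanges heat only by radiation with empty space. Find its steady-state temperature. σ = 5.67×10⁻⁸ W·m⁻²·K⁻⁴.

At steady state, absorbed solar power + internal power = radiated power.
Absorbed: α·S·A_cross = 0.55·111·15.07 = 919.9 W (cross-section πr²).
Total input = 919.9 + 927 = 1847 W.
Radiated: εσ·A_surf·T⁴ with A_surf = 4πr² = 60.27 m².
T⁴ = 1847/(0.55·5.67×10⁻⁸·60.27) = 9.826×10⁸ K⁴.

T ≈ 177 K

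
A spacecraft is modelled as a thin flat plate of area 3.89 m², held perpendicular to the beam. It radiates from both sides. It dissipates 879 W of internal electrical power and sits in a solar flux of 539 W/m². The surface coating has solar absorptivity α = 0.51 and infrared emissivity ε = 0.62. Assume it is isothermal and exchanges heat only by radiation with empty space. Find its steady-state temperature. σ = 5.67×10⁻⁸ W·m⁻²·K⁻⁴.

T ≈ 291 K

At steady state, absorbed solar power + internal power = radiated power.
Absorbed: α·S·A_cross = 0.51·539·3.890 = 1069 W (cross-section A).
Total input = 1069 + 879 = 1948 W.
Radiated: εσ·A_surf·T⁴ with A_surf = 2A = 7.780 m².
T⁴ = 1948/(0.62·5.67×10⁻⁸·7.780) = 7.124×10⁹ K⁴.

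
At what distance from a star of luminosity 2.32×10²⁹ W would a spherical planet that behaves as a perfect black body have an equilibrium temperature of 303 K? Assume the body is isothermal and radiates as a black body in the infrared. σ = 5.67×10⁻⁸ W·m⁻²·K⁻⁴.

For an isothermal black-emitting sphere, (1−a)S·πr² = σ·4πr²·T⁴ ⇒ S = 4σT⁴/(1−a).
S = 4·5.67×10⁻⁸·(303)⁴/1.00 = 1912 W/m².
Flux falls as S = L/(4πd²), so d = √(L/(4πS)) = √(2.32×10²⁹/(4π·1912)).

d ≈ 3.11×10¹² m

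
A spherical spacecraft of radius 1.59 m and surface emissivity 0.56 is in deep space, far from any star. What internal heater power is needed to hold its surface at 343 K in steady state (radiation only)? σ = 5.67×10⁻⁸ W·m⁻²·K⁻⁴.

P ≈ 14000 W

P = εσ·4πr²·T⁴.
4πr² = 31.77 m²; T⁴ = 1.384×10¹⁰ K⁴.
P = 0.56·5.67×10⁻⁸·31.77·1.384×10¹⁰.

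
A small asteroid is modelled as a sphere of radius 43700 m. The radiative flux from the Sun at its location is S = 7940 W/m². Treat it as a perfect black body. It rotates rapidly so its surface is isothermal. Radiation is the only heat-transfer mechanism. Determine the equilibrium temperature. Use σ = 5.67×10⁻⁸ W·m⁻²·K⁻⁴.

At equilibrium, absorbed power = emitted power.
Absorbing cross-section = πr² = 5.999×10⁹ m²; emitting surface = 4πr² = 2.400×10¹⁰ m² (ratio 4).
S·A_cross = εσ·A_surf·T⁴  ⇒  T⁴ = S/(4σ).
T⁴ = 1.00·7940/(4·5.67×10⁻⁸) = 3.501×10¹⁰ K⁴.
T = (3.501×10¹⁰)^(1/4).

T ≈ 433 K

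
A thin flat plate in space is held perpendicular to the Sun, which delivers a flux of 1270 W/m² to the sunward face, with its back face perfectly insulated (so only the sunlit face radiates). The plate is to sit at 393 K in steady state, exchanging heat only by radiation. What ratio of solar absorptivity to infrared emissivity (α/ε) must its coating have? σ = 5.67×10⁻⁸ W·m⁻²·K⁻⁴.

α/ε ≈ 1.06

Balance: αS·A = εσ·1A·T⁴ ⇒ α/ε = σT⁴/S.
α/ε = 5.67×10⁻⁸·(393)⁴/1270 = 5.67×10⁻⁸·2.385×10¹⁰/1270.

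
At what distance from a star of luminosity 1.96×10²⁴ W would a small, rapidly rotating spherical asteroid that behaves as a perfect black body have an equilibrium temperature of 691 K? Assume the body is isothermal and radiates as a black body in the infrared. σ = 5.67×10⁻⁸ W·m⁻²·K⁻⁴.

For an isothermal black-emitting sphere, (1−a)S·πr² = σ·4πr²·T⁴ ⇒ S = 4σT⁴/(1−a).
S = 4·5.67×10⁻⁸·(691)⁴/1.00 = 51710 W/m².
Flux falls as S = L/(4πd²), so d = √(L/(4πS)) = √(1.96×10²⁴/(4π·51710)).

d ≈ 1.74×10⁹ m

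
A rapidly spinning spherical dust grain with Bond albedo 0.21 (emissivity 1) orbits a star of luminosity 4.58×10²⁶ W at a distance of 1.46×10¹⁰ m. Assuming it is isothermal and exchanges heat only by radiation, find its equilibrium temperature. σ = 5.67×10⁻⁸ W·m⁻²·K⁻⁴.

First find the stellar flux at distance d: S = L/(4πd²) = 4.58×10²⁶/(4π·(1.46×10¹⁰)²) = 1.710×10⁵ W/m².
For an isothermal sphere, absorbed (1−a)S·πr² = emitted σ·4πr²·T⁴, so T⁴ = (1−a)S/(4σ).
T⁴ = 0.790·1.710×10⁵/(4·5.67×10⁻⁸) = 5.956×10¹¹ K⁴.

T ≈ 878 K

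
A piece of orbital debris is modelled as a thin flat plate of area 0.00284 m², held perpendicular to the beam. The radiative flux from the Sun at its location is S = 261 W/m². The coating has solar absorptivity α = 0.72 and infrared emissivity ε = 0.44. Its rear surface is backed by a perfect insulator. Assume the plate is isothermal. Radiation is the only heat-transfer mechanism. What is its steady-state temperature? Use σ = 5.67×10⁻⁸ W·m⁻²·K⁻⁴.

T ≈ 295 K

At equilibrium, absorbed power = emitted power.
Absorbing cross-section = A = 0.002840 m²; emitting surface = A = 0.002840 m² (ratio 1).
αS·A_cross = εσ·A_surf·T⁴  ⇒  T⁴ = αS/(ε·1σ).
T⁴ = 0.720·261/(0.44·1·5.67×10⁻⁸) = 7.532×10⁹ K⁴.
T = (7.532×10⁹)^(1/4).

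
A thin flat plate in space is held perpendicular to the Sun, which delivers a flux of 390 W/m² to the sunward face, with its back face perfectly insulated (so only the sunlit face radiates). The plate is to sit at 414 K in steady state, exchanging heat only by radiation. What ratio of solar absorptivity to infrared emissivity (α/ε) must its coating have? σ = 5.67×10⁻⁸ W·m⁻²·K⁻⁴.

Balance: αS·A = εσ·1A·T⁴ ⇒ α/ε = σT⁴/S.
α/ε = 5.67×10⁻⁸·(414)⁴/390 = 5.67×10⁻⁸·2.938×10¹⁰/390.

α/ε ≈ 4.27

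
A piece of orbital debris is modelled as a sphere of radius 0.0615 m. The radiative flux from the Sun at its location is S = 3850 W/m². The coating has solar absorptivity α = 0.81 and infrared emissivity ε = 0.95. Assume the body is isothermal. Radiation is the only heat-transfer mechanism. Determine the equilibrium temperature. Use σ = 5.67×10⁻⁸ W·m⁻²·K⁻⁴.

T ≈ 347 K

At equilibrium, absorbed power = emitted power.
Absorbing cross-section = πr² = 0.01188 m²; emitting surface = 4πr² = 0.04753 m² (ratio 4).
αS·A_cross = εσ·A_surf·T⁴  ⇒  T⁴ = αS/(ε·4σ).
T⁴ = 0.810·3850/(0.95·4·5.67×10⁻⁸) = 1.447×10¹⁰ K⁴.
T = (1.447×10¹⁰)^(1/4).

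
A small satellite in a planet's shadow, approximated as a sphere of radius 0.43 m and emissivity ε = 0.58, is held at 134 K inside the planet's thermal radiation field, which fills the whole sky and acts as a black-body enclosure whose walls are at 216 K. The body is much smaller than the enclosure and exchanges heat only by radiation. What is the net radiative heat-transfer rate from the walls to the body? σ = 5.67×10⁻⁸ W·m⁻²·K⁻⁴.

P_net ≈ 142 W

For a small grey body in a large enclosure: P_net = εσA(T_body⁴ − T_wall⁴).
A = 4πr² = 2.324 m²; T_body⁴ − T_wall⁴ = 3.224×10⁸ − 2.177×10⁹ = -1.854×10⁹ K⁴.
|P_net| = 0.58·5.67×10⁻⁸·2.324·1.854×10⁹.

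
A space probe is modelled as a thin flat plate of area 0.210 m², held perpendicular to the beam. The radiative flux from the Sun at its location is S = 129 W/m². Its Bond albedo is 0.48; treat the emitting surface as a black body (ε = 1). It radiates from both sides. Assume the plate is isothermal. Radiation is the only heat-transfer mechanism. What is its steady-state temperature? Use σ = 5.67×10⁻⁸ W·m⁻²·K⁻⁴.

T ≈ 156 K

At equilibrium, absorbed power = emitted power.
Absorbing cross-section = A = 0.2100 m²; emitting surface = 2A = 0.4200 m² (ratio 2).
(1−a)S·A_cross = εσ·A_surf·T⁴  ⇒  T⁴ = (1−a)S/(2σ).
T⁴ = 0.520·129/(2·5.67×10⁻⁸) = 5.915×10⁸ K⁴.
T = (5.915×10⁸)^(1/4).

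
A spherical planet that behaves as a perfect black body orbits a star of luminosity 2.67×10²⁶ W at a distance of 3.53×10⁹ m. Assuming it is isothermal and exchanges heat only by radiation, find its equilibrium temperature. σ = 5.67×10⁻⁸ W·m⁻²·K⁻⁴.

T ≈ 1660 K

First find the stellar flux at distance d: S = L/(4πd²) = 2.67×10²⁶/(4π·(3.53×10⁹)²) = 1.705×10⁶ W/m².
For an isothermal sphere, absorbed (1−a)S·πr² = emitted σ·4πr²·T⁴, so T⁴ = (1−a)S/(4σ).
T⁴ = 1.00·1.705×10⁶/(4·5.67×10⁻⁸) = 7.518×10¹² K⁴.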